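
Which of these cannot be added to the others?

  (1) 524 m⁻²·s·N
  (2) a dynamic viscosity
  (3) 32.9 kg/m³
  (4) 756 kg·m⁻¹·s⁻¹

(3)

In SI base units:
  (1) N·s·m⁻² = kg·m·s⁻²·s·m⁻² = kg·m⁻¹·s⁻¹
  (2) [dynamic viscosity] = kg·m⁻¹·s⁻¹
  (3) kg·m⁻³
  (4) kg·m⁻¹·s⁻¹
All reduce to kg·m⁻¹·s⁻¹ except (3), which is kg·m⁻³.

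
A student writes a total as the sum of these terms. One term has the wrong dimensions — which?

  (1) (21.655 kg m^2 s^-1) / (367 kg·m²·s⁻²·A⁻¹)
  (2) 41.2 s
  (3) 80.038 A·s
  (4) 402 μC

(2)

Dimensions:
  (1) [kg·m²·s⁻¹] / [kg·m²·s⁻²·A⁻¹] = s·A
  (2) s
  (3) A·s = s·A
  (4) C = s·A
All reduce to s·A except (2), which is s.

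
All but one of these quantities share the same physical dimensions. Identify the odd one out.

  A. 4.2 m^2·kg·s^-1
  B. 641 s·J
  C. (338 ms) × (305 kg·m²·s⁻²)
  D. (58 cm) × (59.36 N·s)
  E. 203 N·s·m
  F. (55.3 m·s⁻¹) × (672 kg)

F.

Reduce each to base SI dimensions:
  A. kg·m²·s⁻¹
  B. J·s = N·m·s = kg·m²·s⁻¹
  C. [s] · [kg·m²·s⁻²] = kg·m²·s⁻¹
  D. [m] · [kg·m·s⁻¹] = kg·m²·s⁻¹
  E. N·m·s = kg·m·s⁻²·m·s = kg·m²·s⁻¹
  F. [m·s⁻¹] · [kg] = kg·m·s⁻¹
All reduce to kg·m²·s⁻¹ except F., which is kg·m·s⁻¹.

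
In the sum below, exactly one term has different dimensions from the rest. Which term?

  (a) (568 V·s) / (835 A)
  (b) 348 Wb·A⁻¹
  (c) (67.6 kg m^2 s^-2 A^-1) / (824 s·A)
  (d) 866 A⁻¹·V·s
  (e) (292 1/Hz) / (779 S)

(c)

Reduce each to base SI dimensions:
  (a) [kg·m²·s⁻²·A⁻¹] / [A] = kg·m²·s⁻²·A⁻²
  (b) Wb·A⁻¹ = V·s·A⁻¹ = kg·m²·s⁻²·A⁻²
  (c) [kg·m²·s⁻²·A⁻¹] / [s·A] = kg·m²·s⁻³·A⁻²
  (d) V·s·A⁻¹ = J·C⁻¹·s·A⁻¹ = kg·m²·s⁻²·A⁻²
  (e) [s] / [kg⁻¹·m⁻²·s³·A²] = kg·m²·s⁻²·A⁻²
All reduce to kg·m²·s⁻²·A⁻² except (c), which is kg·m²·s⁻³·A⁻².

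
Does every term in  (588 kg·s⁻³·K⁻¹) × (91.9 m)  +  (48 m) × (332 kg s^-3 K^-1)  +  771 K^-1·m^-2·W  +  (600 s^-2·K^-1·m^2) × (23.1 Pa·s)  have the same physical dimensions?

No

Dimensions:
  (588 kg·s⁻³·K⁻¹) × (91.9 m):  [kg·s⁻³·K⁻¹] · [m] = kg·m·s⁻³·K⁻¹
  (48 m) × (332 kg s^-3 K^-1):  [m] · [kg·s⁻³·K⁻¹] = kg·m·s⁻³·K⁻¹
  771 K^-1·m^-2·W:  W·m⁻²·K⁻¹ = J·s⁻¹·m⁻²·K⁻¹ = kg·s⁻³·K⁻¹
  (600 s^-2·K^-1·m^2) × (23.1 Pa·s):  [m²·s⁻²·K⁻¹] · [kg·m⁻¹·s⁻¹] = kg·m·s⁻³·K⁻¹
The terms do not share a single dimension (kg·m·s⁻³·K⁻¹ vs kg·s⁻³·K⁻¹).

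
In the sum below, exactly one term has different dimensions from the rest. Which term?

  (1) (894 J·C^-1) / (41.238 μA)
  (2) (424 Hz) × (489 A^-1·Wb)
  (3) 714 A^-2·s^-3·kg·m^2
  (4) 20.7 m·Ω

Reduce each to base SI dimensions:
  (1) [kg·m²·s⁻³·A⁻¹] / [A] = kg·m²·s⁻³·A⁻²
  (2) [s⁻¹] · [kg·m²·s⁻²·A⁻²] = kg·m²·s⁻³·A⁻²
  (3) kg·m²·s⁻³·A⁻²
  (4) Ω·m = V·A⁻¹·m = kg·m³·s⁻³·A⁻²
All reduce to kg·m²·s⁻³·A⁻² except (4), which is kg·m³·s⁻³·A⁻².

(4)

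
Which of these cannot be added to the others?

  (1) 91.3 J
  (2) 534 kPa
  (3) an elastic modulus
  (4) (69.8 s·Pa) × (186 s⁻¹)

Dimensions:
  (1) J = N·m = kg·m²·s⁻²
  (2) Pa = N·m⁻² = kg·m⁻¹·s⁻²
  (3) [elastic modulus] = kg·m⁻¹·s⁻²
  (4) [kg·m⁻¹·s⁻¹] · [s⁻¹] = kg·m⁻¹·s⁻²
All reduce to kg·m⁻¹·s⁻² except (1), which is kg·m²·s⁻².

(1)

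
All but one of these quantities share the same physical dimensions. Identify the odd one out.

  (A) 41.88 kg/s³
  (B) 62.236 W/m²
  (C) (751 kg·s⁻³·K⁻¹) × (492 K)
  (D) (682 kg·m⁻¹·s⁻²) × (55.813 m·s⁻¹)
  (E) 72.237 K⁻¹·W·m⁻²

Work out the base dimensions of each:
  (A) kg·s⁻³
  (B) W·m⁻² = J·s⁻¹·m⁻² = kg·s⁻³
  (C) [kg·s⁻³·K⁻¹] · [K] = kg·s⁻³
  (D) [kg·m⁻¹·s⁻²] · [m·s⁻¹] = kg·s⁻³
  (E) W·m⁻²·K⁻¹ = J·s⁻¹·m⁻²·K⁻¹ = kg·s⁻³·K⁻¹
All reduce to kg·s⁻³ except (E), which is kg·s⁻³·K⁻¹.

(E)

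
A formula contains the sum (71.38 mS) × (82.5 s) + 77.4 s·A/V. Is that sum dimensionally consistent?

Yes

Work out the base dimensions of each:
  (71.38 mS) × (82.5 s):  [kg⁻¹·m⁻²·s³·A²] · [s] = kg⁻¹·m⁻²·s⁴·A²
  77.4 s·A/V:  A·s·V⁻¹ = A·s·(J·C⁻¹)⁻¹ = kg⁻¹·m⁻²·s⁴·A²
Both are kg⁻¹·m⁻²·s⁴·A², so they have the same dimensions and can be added.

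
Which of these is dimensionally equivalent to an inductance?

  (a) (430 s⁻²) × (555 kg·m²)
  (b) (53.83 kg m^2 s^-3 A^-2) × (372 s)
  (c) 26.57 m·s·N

(b)

Reference: [inductance] = kg·m²·s⁻²·A⁻².
Each option:
  (a) [s⁻²] · [kg·m²] = kg·m²·s⁻²
  (b) [kg·m²·s⁻³·A⁻²] · [s] = kg·m²·s⁻²·A⁻²  ← same
  (c) N·m·s = kg·m·s⁻²·m·s = kg·m²·s⁻¹
Only (b) matches kg·m²·s⁻²·A⁻².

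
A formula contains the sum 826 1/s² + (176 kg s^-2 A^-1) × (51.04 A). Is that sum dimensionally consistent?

No

Expand each in SI base units:
  826 1/s²:  s⁻²
  (176 kg s^-2 A^-1) × (51.04 A):  [kg·s⁻²·A⁻¹] · [A] = kg·s⁻²
s⁻² ≠ kg·s⁻², so they cannot be added.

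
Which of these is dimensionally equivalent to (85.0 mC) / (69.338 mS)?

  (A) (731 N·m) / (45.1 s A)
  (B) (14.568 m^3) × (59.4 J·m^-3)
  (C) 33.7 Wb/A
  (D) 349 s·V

Reference: [s·A] / [kg⁻¹·m⁻²·s³·A²] = kg·m²·s⁻²·A⁻¹.
Each option:
  (A) [kg·m²·s⁻²] / [s·A] = kg·m²·s⁻³·A⁻¹
  (B) [m³] · [kg·m⁻¹·s⁻²] = kg·m²·s⁻²
  (C) Wb·A⁻¹ = V·s·A⁻¹ = kg·m²·s⁻²·A⁻²
  (D) V·s = J·C⁻¹·s = kg·m²·s⁻²·A⁻¹  ← same
Only (D) matches kg·m²·s⁻²·A⁻¹.

(D)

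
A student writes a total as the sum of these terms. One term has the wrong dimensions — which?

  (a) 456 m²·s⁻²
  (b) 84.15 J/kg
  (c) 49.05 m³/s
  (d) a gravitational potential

Expand each in SI base units:
  (a) m²·s⁻²
  (b) J·kg⁻¹ = N·m·kg⁻¹ = m²·s⁻²
  (c) m³·s⁻¹
  (d) [gravitational potential] = m²·s⁻²
All reduce to m²·s⁻² except (c), which is m³·s⁻¹.

(c)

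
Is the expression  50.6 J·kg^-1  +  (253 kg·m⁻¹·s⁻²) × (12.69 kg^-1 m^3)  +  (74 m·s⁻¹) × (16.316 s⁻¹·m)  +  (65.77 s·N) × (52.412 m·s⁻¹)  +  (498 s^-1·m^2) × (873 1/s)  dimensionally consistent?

No

Dimensions:
  50.6 J·kg^-1:  J·kg⁻¹ = N·m·kg⁻¹ = m²·s⁻²
  (253 kg·m⁻¹·s⁻²) × (12.69 kg^-1 m^3):  [kg·m⁻¹·s⁻²] · [kg⁻¹·m³] = m²·s⁻²
  (74 m·s⁻¹) × (16.316 s⁻¹·m):  [m·s⁻¹] · [m·s⁻¹] = m²·s⁻²
  (65.77 s·N) × (52.412 m·s⁻¹):  [kg·m·s⁻¹] · [m·s⁻¹] = kg·m²·s⁻²
  (498 s^-1·m^2) × (873 1/s):  [m²·s⁻¹] · [s⁻¹] = m²·s⁻²
The terms do not share a single dimension (kg·m²·s⁻² vs m²·s⁻²).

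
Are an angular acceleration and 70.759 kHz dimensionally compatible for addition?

Work out the base dimensions of each:
  an angular acceleration:  [angular acceleration] = s⁻²
  70.759 kHz:  Hz = s⁻¹
s⁻² ≠ s⁻¹, so they cannot be added.

No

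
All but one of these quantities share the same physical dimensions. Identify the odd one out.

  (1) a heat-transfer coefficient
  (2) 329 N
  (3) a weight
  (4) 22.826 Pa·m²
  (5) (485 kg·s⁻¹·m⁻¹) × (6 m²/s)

(1)

Expand each in SI base units:
  (1) [heat-transfer coefficient] = kg·s⁻³·K⁻¹
  (2) N = kg·m·s⁻²
  (3) [weight] = kg·m·s⁻²
  (4) Pa·m² = N·m⁻²·m² = kg·m·s⁻²
  (5) [kg·m⁻¹·s⁻¹] · [m²·s⁻¹] = kg·m·s⁻²
All reduce to kg·m·s⁻² except (1), which is kg·s⁻³·K⁻¹.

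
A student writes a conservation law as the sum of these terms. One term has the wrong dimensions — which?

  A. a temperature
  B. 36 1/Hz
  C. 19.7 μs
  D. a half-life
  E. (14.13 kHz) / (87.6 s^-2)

Reduce each to base SI dimensions:
  A. [temperature] = K
  B. Hz⁻¹ = (s⁻¹)⁻¹ = s
  C. s
  D. [half-life] = s
  E. [s⁻¹] / [s⁻²] = s
All reduce to s except A., which is K.

A.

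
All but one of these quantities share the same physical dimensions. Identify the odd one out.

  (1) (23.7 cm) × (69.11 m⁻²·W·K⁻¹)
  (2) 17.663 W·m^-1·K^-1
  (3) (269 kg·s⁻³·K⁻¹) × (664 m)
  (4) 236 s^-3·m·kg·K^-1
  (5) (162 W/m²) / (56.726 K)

In SI base units:
  (1) [m] · [kg·s⁻³·K⁻¹] = kg·m·s⁻³·K⁻¹
  (2) W·m⁻¹·K⁻¹ = J·s⁻¹·m⁻¹·K⁻¹ = kg·m·s⁻³·K⁻¹
  (3) [kg·s⁻³·K⁻¹] · [m] = kg·m·s⁻³·K⁻¹
  (4) kg·m·s⁻³·K⁻¹
  (5) [kg·s⁻³] / [K] = kg·s⁻³·K⁻¹
All reduce to kg·m·s⁻³·K⁻¹ except (5), which is kg·s⁻³·K⁻¹.

(5)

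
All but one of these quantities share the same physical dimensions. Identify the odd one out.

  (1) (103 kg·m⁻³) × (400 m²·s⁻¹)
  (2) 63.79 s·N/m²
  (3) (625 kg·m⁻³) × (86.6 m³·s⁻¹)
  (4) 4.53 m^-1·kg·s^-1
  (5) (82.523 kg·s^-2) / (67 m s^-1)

(3)

Dimensions:
  (1) [kg·m⁻³] · [m²·s⁻¹] = kg·m⁻¹·s⁻¹
  (2) N·s·m⁻² = kg·m·s⁻²·s·m⁻² = kg·m⁻¹·s⁻¹
  (3) [kg·m⁻³] · [m³·s⁻¹] = kg·s⁻¹
  (4) kg·m⁻¹·s⁻¹
  (5) [kg·s⁻²] / [m·s⁻¹] = kg·m⁻¹·s⁻¹
All reduce to kg·m⁻¹·s⁻¹ except (3), which is kg·s⁻¹.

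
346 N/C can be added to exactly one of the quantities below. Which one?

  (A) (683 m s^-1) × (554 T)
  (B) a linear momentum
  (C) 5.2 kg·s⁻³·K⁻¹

(A)

Reference: N·C⁻¹ = kg·m·s⁻²·(s·A)⁻¹ = kg·m·s⁻³·A⁻¹.
Each option:
  (A) [m·s⁻¹] · [kg·s⁻²·A⁻¹] = kg·m·s⁻³·A⁻¹  ← same
  (B) [linear momentum] = kg·m·s⁻¹
  (C) kg·s⁻³·K⁻¹
Only (A) matches kg·m·s⁻³·A⁻¹.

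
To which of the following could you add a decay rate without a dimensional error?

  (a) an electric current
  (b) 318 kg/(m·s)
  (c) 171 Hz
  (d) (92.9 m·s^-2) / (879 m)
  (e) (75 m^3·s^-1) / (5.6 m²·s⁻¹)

Reference: [decay rate] = s⁻¹.
Each option:
  (a) [electric current] = A
  (b) kg·m⁻¹·s⁻¹
  (c) Hz = s⁻¹  ← same
  (d) [m·s⁻²] / [m] = s⁻²
  (e) [m³·s⁻¹] / [m²·s⁻¹] = m
Only (c) matches s⁻¹.

(c)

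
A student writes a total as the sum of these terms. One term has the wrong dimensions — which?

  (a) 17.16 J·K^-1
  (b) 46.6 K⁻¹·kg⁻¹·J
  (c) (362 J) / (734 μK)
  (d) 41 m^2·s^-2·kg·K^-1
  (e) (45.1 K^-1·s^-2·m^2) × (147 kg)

Expand each in SI base units:
  (a) J·K⁻¹ = N·m·K⁻¹ = kg·m²·s⁻²·K⁻¹
  (b) J·kg⁻¹·K⁻¹ = N·m·kg⁻¹·K⁻¹ = m²·s⁻²·K⁻¹
  (c) [kg·m²·s⁻²] / [K] = kg·m²·s⁻²·K⁻¹
  (d) kg·m²·s⁻²·K⁻¹
  (e) [m²·s⁻²·K⁻¹] · [kg] = kg·m²·s⁻²·K⁻¹
All reduce to kg·m²·s⁻²·K⁻¹ except (b), which is m²·s⁻²·K⁻¹.

(b)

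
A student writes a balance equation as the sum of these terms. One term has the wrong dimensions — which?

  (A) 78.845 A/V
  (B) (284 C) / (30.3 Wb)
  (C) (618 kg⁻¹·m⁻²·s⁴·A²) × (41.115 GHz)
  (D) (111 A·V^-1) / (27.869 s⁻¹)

Reduce each to base SI dimensions:
  (A) A·V⁻¹ = A·(J·C⁻¹)⁻¹ = kg⁻¹·m⁻²·s³·A²
  (B) [s·A] / [kg·m²·s⁻²·A⁻¹] = kg⁻¹·m⁻²·s³·A²
  (C) [kg⁻¹·m⁻²·s⁴·A²] · [s⁻¹] = kg⁻¹·m⁻²·s³·A²
  (D) [kg⁻¹·m⁻²·s³·A²] / [s⁻¹] = kg⁻¹·m⁻²·s⁴·A²
All reduce to kg⁻¹·m⁻²·s³·A² except (D), which is kg⁻¹·m⁻²·s⁴·A².

(D)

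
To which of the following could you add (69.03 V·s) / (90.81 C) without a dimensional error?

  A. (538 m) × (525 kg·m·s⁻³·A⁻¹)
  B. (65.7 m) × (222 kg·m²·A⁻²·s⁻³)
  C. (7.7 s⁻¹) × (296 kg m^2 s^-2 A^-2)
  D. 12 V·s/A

Reference: [kg·m²·s⁻²·A⁻¹] / [s·A] = kg·m²·s⁻³·A⁻².
Each option:
  A. [m] · [kg·m·s⁻³·A⁻¹] = kg·m²·s⁻³·A⁻¹
  B. [m] · [kg·m²·s⁻³·A⁻²] = kg·m³·s⁻³·A⁻²
  C. [s⁻¹] · [kg·m²·s⁻²·A⁻²] = kg·m²·s⁻³·A⁻²  ← same
  D. V·s·A⁻¹ = J·C⁻¹·s·A⁻¹ = kg·m²·s⁻²·A⁻²
Only C. matches kg·m²·s⁻³·A⁻².

C.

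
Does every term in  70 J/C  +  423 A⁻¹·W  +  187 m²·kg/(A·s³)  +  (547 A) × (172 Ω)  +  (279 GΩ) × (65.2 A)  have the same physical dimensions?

Yes

Work out the base dimensions of each:
  70 J/C:  J·C⁻¹ = N·m·(s·A)⁻¹ = kg·m²·s⁻³·A⁻¹
  423 A⁻¹·W:  W·A⁻¹ = J·s⁻¹·A⁻¹ = kg·m²·s⁻³·A⁻¹
  187 m²·kg/(A·s³):  kg·m²·s⁻³·A⁻¹
  (547 A) × (172 Ω):  [A] · [kg·m²·s⁻³·A⁻²] = kg·m²·s⁻³·A⁻¹
  (279 GΩ) × (65.2 A):  [kg·m²·s⁻³·A⁻²] · [A] = kg·m²·s⁻³·A⁻¹
Every term reduces to kg·m²·s⁻³·A⁻¹.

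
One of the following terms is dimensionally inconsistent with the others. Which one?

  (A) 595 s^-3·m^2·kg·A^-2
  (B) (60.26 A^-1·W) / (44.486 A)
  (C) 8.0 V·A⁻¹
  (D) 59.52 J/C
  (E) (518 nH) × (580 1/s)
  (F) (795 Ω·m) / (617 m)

(D)

Work out the base dimensions of each:
  (A) kg·m²·s⁻³·A⁻²
  (B) [kg·m²·s⁻³·A⁻¹] / [A] = kg·m²·s⁻³·A⁻²
  (C) V·A⁻¹ = J·C⁻¹·A⁻¹ = kg·m²·s⁻³·A⁻²
  (D) J·C⁻¹ = N·m·(s·A)⁻¹ = kg·m²·s⁻³·A⁻¹
  (E) [kg·m²·s⁻²·A⁻²] · [s⁻¹] = kg·m²·s⁻³·A⁻²
  (F) [kg·m³·s⁻³·A⁻²] / [m] = kg·m²·s⁻³·A⁻²
All reduce to kg·m²·s⁻³·A⁻² except (D), which is kg·m²·s⁻³·A⁻¹.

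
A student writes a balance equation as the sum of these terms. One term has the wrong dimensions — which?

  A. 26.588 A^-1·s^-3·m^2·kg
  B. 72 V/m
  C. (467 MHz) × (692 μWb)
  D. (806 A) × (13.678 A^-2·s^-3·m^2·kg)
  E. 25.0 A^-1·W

In SI base units:
  A. kg·m²·s⁻³·A⁻¹
  B. V·m⁻¹ = J·C⁻¹·m⁻¹ = kg·m·s⁻³·A⁻¹
  C. [s⁻¹] · [kg·m²·s⁻²·A⁻¹] = kg·m²·s⁻³·A⁻¹
  D. [A] · [kg·m²·s⁻³·A⁻²] = kg·m²·s⁻³·A⁻¹
  E. W·A⁻¹ = J·s⁻¹·A⁻¹ = kg·m²·s⁻³·A⁻¹
All reduce to kg·m²·s⁻³·A⁻¹ except B., which is kg·m·s⁻³·A⁻¹.

B.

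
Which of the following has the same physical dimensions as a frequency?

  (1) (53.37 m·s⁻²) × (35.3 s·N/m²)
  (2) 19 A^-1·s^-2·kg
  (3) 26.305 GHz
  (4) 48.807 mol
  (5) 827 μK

Reference: [frequency] = s⁻¹.
Each option:
  (1) [m·s⁻²] · [kg·m⁻¹·s⁻¹] = kg·s⁻³
  (2) kg·s⁻²·A⁻¹
  (3) Hz = s⁻¹  ← same
  (4) mol
  (5) K
Only (3) matches s⁻¹.

(3)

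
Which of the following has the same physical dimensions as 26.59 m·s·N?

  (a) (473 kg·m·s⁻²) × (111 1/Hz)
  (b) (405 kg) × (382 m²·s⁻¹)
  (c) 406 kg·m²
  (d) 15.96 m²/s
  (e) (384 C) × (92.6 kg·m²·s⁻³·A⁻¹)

Reference: N·m·s = kg·m·s⁻²·m·s = kg·m²·s⁻¹.
Each option:
  (a) [kg·m·s⁻²] · [s] = kg·m·s⁻¹
  (b) [kg] · [m²·s⁻¹] = kg·m²·s⁻¹  ← same
  (c) kg·m²
  (d) m²·s⁻¹
  (e) [s·A] · [kg·m²·s⁻³·A⁻¹] = kg·m²·s⁻²
Only (b) matches kg·m²·s⁻¹.

(b)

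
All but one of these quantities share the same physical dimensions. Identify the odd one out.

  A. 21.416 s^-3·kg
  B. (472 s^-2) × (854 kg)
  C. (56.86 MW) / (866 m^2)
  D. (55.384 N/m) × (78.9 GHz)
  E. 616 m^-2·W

B.

Expand each in SI base units:
  A. kg·s⁻³
  B. [s⁻²] · [kg] = kg·s⁻²
  C. [kg·m²·s⁻³] / [m²] = kg·s⁻³
  D. [kg·s⁻²] · [s⁻¹] = kg·s⁻³
  E. W·m⁻² = J·s⁻¹·m⁻² = kg·s⁻³
All reduce to kg·s⁻³ except B., which is kg·s⁻².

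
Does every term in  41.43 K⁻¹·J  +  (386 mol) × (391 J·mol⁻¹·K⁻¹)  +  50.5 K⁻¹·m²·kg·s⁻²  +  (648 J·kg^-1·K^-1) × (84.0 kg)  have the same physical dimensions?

Expand each in SI base units:
  41.43 K⁻¹·J:  J·K⁻¹ = N·m·K⁻¹ = kg·m²·s⁻²·K⁻¹
  (386 mol) × (391 J·mol⁻¹·K⁻¹):  [mol] · [kg·m²·s⁻²·K⁻¹·mol⁻¹] = kg·m²·s⁻²·K⁻¹
  50.5 K⁻¹·m²·kg·s⁻²:  kg·m²·s⁻²·K⁻¹
  (648 J·kg^-1·K^-1) × (84.0 kg):  [m²·s⁻²·K⁻¹] · [kg] = kg·m²·s⁻²·K⁻¹
Every term reduces to kg·m²·s⁻²·K⁻¹.

Yes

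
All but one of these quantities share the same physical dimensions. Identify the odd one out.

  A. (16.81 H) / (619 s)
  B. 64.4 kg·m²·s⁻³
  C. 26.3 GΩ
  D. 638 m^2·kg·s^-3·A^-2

B.

Reduce each to base SI dimensions:
  A. [kg·m²·s⁻²·A⁻²] / [s] = kg·m²·s⁻³·A⁻²
  B. kg·m²·s⁻³
  C. Ω = V·A⁻¹ = kg·m²·s⁻³·A⁻²
  D. kg·m²·s⁻³·A⁻²
All reduce to kg·m²·s⁻³·A⁻² except B., which is kg·m²·s⁻³.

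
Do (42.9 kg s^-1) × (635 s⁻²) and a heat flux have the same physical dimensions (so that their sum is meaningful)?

Yes

Expand each in SI base units:
  (42.9 kg s^-1) × (635 s⁻²):  [kg·s⁻¹] · [s⁻²] = kg·s⁻³
  a heat flux:  [heat flux] = kg·s⁻³
Both are kg·s⁻³, so they have the same dimensions and can be added.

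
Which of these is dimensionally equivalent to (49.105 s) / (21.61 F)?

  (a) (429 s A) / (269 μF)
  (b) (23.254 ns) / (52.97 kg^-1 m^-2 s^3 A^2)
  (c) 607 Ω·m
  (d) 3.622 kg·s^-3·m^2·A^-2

Reference: [s] / [kg⁻¹·m⁻²·s⁴·A²] = kg·m²·s⁻³·A⁻².
Each option:
  (a) [s·A] / [kg⁻¹·m⁻²·s⁴·A²] = kg·m²·s⁻³·A⁻¹
  (b) [s] / [kg⁻¹·m⁻²·s³·A²] = kg·m²·s⁻²·A⁻²
  (c) Ω·m = V·A⁻¹·m = kg·m³·s⁻³·A⁻²
  (d) kg·m²·s⁻³·A⁻²  ← same
Only (d) matches kg·m²·s⁻³·A⁻².

(d)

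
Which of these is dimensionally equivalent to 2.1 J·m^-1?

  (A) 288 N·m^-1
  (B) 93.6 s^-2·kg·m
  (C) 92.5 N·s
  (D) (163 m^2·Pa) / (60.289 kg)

Reference: J·m⁻¹ = N·m·m⁻¹ = kg·m·s⁻².
Each option:
  (A) N·m⁻¹ = kg·m·s⁻²·m⁻¹ = kg·s⁻²
  (B) kg·m·s⁻²  ← same
  (C) N·s = kg·m·s⁻²·s = kg·m·s⁻¹
  (D) [kg·m·s⁻²] / [kg] = m·s⁻²
Only (B) matches kg·m·s⁻².

(B)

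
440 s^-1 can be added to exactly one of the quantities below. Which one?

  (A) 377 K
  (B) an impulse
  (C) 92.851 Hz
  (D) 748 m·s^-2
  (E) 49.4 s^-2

(C)

Reference: s⁻¹.
Each option:
  (A) K
  (B) [impulse] = kg·m·s⁻¹
  (C) Hz = s⁻¹  ← same
  (D) m·s⁻²
  (E) s⁻²
Only (C) matches s⁻¹.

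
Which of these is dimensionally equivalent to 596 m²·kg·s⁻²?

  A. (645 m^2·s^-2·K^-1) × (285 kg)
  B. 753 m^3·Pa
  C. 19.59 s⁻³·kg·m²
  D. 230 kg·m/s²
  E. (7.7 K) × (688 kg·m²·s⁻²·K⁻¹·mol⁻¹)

Reference: kg·m²·s⁻².
Each option:
  A. [m²·s⁻²·K⁻¹] · [kg] = kg·m²·s⁻²·K⁻¹
  B. Pa·m³ = N·m⁻²·m³ = kg·m²·s⁻²  ← same
  C. kg·m²·s⁻³
  D. kg·m·s⁻²
  E. [K] · [kg·m²·s⁻²·K⁻¹·mol⁻¹] = kg·m²·s⁻²·mol⁻¹
Only B. matches kg·m²·s⁻².

B.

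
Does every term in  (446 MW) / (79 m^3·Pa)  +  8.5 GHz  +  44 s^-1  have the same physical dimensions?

Reduce each to base SI dimensions:
  (446 MW) / (79 m^3·Pa):  [kg·m²·s⁻³] / [kg·m²·s⁻²] = s⁻¹
  8.5 GHz:  Hz = s⁻¹
  44 s^-1:  s⁻¹
Every term reduces to s⁻¹.

Yes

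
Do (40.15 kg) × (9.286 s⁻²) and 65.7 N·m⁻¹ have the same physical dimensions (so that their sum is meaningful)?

Reduce each to base SI dimensions:
  (40.15 kg) × (9.286 s⁻²):  [kg] · [s⁻²] = kg·s⁻²
  65.7 N·m⁻¹:  N·m⁻¹ = kg·m·s⁻²·m⁻¹ = kg·s⁻²
Both are kg·s⁻², so they have the same dimensions and can be added.

Yes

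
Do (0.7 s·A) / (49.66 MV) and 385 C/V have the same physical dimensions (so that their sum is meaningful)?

Dimensions:
  (0.7 s·A) / (49.66 MV):  [s·A] / [kg·m²·s⁻³·A⁻¹] = kg⁻¹·m⁻²·s⁴·A²
  385 C/V:  C·V⁻¹ = s·A·(J·C⁻¹)⁻¹ = kg⁻¹·m⁻²·s⁴·A²
Both are kg⁻¹·m⁻²·s⁴·A², so they have the same dimensions and can be added.

Yes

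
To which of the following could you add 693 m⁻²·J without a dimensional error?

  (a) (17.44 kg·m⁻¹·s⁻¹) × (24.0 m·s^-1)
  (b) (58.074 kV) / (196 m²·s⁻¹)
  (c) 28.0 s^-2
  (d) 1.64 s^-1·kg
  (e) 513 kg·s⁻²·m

Reference: J·m⁻² = N·m·m⁻² = kg·s⁻².
Each option:
  (a) [kg·m⁻¹·s⁻¹] · [m·s⁻¹] = kg·s⁻²  ← same
  (b) [kg·m²·s⁻³·A⁻¹] / [m²·s⁻¹] = kg·s⁻²·A⁻¹
  (c) s⁻²
  (d) kg·s⁻¹
  (e) kg·m·s⁻²
Only (a) matches kg·s⁻².

(a)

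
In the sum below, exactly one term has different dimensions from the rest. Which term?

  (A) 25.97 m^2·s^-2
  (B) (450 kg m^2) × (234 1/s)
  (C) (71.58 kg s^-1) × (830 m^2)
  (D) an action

Reduce each to base SI dimensions:
  (A) m²·s⁻²
  (B) [kg·m²] · [s⁻¹] = kg·m²·s⁻¹
  (C) [kg·s⁻¹] · [m²] = kg·m²·s⁻¹
  (D) [action] = kg·m²·s⁻¹
All reduce to kg·m²·s⁻¹ except (A), which is m²·s⁻².

(A)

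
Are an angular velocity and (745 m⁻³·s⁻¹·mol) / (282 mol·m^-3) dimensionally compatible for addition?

Work out the base dimensions of each:
  an angular velocity:  [angular velocity] = s⁻¹
  (745 m⁻³·s⁻¹·mol) / (282 mol·m^-3):  [m⁻³·s⁻¹·mol] / [m⁻³·mol] = s⁻¹
Both are s⁻¹, so they have the same dimensions and can be added.

Yes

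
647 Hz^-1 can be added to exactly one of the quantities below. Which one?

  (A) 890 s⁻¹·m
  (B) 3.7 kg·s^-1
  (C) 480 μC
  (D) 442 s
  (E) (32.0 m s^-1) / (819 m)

Reference: Hz⁻¹ = (s⁻¹)⁻¹ = s.
Each option:
  (A) m·s⁻¹
  (B) kg·s⁻¹
  (C) C = s·A
  (D) s  ← same
  (E) [m·s⁻¹] / [m] = s⁻¹
Only (D) matches s.

(D)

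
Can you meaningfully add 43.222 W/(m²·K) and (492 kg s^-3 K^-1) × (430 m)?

In SI base units:
  43.222 W/(m²·K):  W·m⁻²·K⁻¹ = J·s⁻¹·m⁻²·K⁻¹ = kg·s⁻³·K⁻¹
  (492 kg s^-3 K^-1) × (430 m):  [kg·s⁻³·K⁻¹] · [m] = kg·m·s⁻³·K⁻¹
kg·s⁻³·K⁻¹ ≠ kg·m·s⁻³·K⁻¹, so they cannot be added.

No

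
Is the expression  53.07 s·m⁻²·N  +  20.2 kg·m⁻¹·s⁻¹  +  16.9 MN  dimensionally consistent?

No

Dimensions:
  53.07 s·m⁻²·N:  N·s·m⁻² = kg·m·s⁻²·s·m⁻² = kg·m⁻¹·s⁻¹
  20.2 kg·m⁻¹·s⁻¹:  kg·m⁻¹·s⁻¹
  16.9 MN:  N = kg·m·s⁻²
The terms do not share a single dimension (kg·m·s⁻² vs kg·m⁻¹·s⁻¹).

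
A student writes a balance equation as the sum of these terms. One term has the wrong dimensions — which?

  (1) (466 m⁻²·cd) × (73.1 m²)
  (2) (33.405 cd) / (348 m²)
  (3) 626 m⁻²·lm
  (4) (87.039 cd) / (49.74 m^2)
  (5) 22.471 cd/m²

(1)

Dimensions:
  (1) [m⁻²·cd] · [m²] = cd
  (2) [cd] / [m²] = m⁻²·cd
  (3) lm·m⁻² = cd·m⁻² = m⁻²·cd
  (4) [cd] / [m²] = m⁻²·cd
  (5) cd·m⁻² = m⁻²·cd
All reduce to m⁻²·cd except (1), which is cd.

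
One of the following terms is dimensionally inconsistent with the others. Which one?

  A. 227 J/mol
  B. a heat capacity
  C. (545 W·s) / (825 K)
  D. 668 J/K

A.

Dimensions:
  A. J·mol⁻¹ = N·m·mol⁻¹ = kg·m²·s⁻²·mol⁻¹
  B. [heat capacity] = kg·m²·s⁻²·K⁻¹
  C. [kg·m²·s⁻²] / [K] = kg·m²·s⁻²·K⁻¹
  D. J·K⁻¹ = N·m·K⁻¹ = kg·m²·s⁻²·K⁻¹
All reduce to kg·m²·s⁻²·K⁻¹ except A., which is kg·m²·s⁻²·mol⁻¹.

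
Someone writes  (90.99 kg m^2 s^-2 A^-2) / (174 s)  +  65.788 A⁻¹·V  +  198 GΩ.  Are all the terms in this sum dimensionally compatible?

Reduce each to base SI dimensions:
  (90.99 kg m^2 s^-2 A^-2) / (174 s):  [kg·m²·s⁻²·A⁻²] / [s] = kg·m²·s⁻³·A⁻²
  65.788 A⁻¹·V:  V·A⁻¹ = J·C⁻¹·A⁻¹ = kg·m²·s⁻³·A⁻²
  198 GΩ:  Ω = V·A⁻¹ = kg·m²·s⁻³·A⁻²
Every term reduces to kg·m²·s⁻³·A⁻².

Yes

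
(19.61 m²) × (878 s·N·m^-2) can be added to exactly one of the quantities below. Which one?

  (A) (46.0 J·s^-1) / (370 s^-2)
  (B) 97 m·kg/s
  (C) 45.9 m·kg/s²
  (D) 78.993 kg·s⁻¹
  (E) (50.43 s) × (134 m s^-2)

Reference: [m²] · [kg·m⁻¹·s⁻¹] = kg·m·s⁻¹.
Each option:
  (A) [kg·m²·s⁻³] / [s⁻²] = kg·m²·s⁻¹
  (B) kg·m·s⁻¹  ← same
  (C) kg·m·s⁻²
  (D) kg·s⁻¹
  (E) [s] · [m·s⁻²] = m·s⁻¹
Only (B) matches kg·m·s⁻¹.

(B)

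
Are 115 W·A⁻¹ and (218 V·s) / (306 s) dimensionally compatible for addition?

Yes

Reduce each to base SI dimensions:
  115 W·A⁻¹:  W·A⁻¹ = J·s⁻¹·A⁻¹ = kg·m²·s⁻³·A⁻¹
  (218 V·s) / (306 s):  [kg·m²·s⁻²·A⁻¹] / [s] = kg·m²·s⁻³·A⁻¹
Both are kg·m²·s⁻³·A⁻¹, so they have the same dimensions and can be added.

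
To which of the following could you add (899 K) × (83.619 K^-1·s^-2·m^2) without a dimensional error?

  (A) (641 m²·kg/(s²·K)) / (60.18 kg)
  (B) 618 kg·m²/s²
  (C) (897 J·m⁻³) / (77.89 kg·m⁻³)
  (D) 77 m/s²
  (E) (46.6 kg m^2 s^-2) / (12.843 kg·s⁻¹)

(C)

Reference: [K] · [m²·s⁻²·K⁻¹] = m²·s⁻².
Each option:
  (A) [kg·m²·s⁻²·K⁻¹] / [kg] = m²·s⁻²·K⁻¹
  (B) kg·m²·s⁻²
  (C) [kg·m⁻¹·s⁻²] / [kg·m⁻³] = m²·s⁻²  ← same
  (D) m·s⁻²
  (E) [kg·m²·s⁻²] / [kg·s⁻¹] = m²·s⁻¹
Only (C) matches m²·s⁻².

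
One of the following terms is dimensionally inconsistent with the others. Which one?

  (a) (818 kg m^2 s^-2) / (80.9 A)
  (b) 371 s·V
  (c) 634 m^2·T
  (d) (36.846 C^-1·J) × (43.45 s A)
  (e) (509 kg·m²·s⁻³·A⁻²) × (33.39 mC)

(d)

Expand each in SI base units:
  (a) [kg·m²·s⁻²] / [A] = kg·m²·s⁻²·A⁻¹
  (b) V·s = J·C⁻¹·s = kg·m²·s⁻²·A⁻¹
  (c) T·m² = Wb·m⁻²·m² = kg·m²·s⁻²·A⁻¹
  (d) [kg·m²·s⁻³·A⁻¹] · [s·A] = kg·m²·s⁻²
  (e) [kg·m²·s⁻³·A⁻²] · [s·A] = kg·m²·s⁻²·A⁻¹
All reduce to kg·m²·s⁻²·A⁻¹ except (d), which is kg·m²·s⁻².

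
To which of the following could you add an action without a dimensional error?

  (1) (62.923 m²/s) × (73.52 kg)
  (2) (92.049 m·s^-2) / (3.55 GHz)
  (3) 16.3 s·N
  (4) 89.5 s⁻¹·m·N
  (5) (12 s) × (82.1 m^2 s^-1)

Reference: [action] = kg·m²·s⁻¹.
Each option:
  (1) [m²·s⁻¹] · [kg] = kg·m²·s⁻¹  ← same
  (2) [m·s⁻²] / [s⁻¹] = m·s⁻¹
  (3) N·s = kg·m·s⁻²·s = kg·m·s⁻¹
  (4) N·m·s⁻¹ = kg·m·s⁻²·m·s⁻¹ = kg·m²·s⁻³
  (5) [s] · [m²·s⁻¹] = m²
Only (1) matches kg·m²·s⁻¹.

(1)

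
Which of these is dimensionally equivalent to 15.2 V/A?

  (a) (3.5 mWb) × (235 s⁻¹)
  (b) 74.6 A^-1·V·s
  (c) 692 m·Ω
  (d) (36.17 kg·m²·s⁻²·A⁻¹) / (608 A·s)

Reference: V·A⁻¹ = J·C⁻¹·A⁻¹ = kg·m²·s⁻³·A⁻².
Each option:
  (a) [kg·m²·s⁻²·A⁻¹] · [s⁻¹] = kg·m²·s⁻³·A⁻¹
  (b) V·s·A⁻¹ = J·C⁻¹·s·A⁻¹ = kg·m²·s⁻²·A⁻²
  (c) Ω·m = V·A⁻¹·m = kg·m³·s⁻³·A⁻²
  (d) [kg·m²·s⁻²·A⁻¹] / [s·A] = kg·m²·s⁻³·A⁻²  ← same
Only (d) matches kg·m²·s⁻³·A⁻².

(d)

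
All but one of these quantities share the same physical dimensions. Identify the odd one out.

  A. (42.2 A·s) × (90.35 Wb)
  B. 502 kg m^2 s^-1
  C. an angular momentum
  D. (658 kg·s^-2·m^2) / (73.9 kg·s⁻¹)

D.

Expand each in SI base units:
  A. [s·A] · [kg·m²·s⁻²·A⁻¹] = kg·m²·s⁻¹
  B. kg·m²·s⁻¹
  C. [angular momentum] = kg·m²·s⁻¹
  D. [kg·m²·s⁻²] / [kg·s⁻¹] = m²·s⁻¹
All reduce to kg·m²·s⁻¹ except D., which is m²·s⁻¹.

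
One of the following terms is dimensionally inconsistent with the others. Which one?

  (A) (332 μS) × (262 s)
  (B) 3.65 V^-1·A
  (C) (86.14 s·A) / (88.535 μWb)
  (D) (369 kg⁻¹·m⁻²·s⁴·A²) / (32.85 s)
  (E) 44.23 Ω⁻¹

In SI base units:
  (A) [kg⁻¹·m⁻²·s³·A²] · [s] = kg⁻¹·m⁻²·s⁴·A²
  (B) A·V⁻¹ = A·(J·C⁻¹)⁻¹ = kg⁻¹·m⁻²·s³·A²
  (C) [s·A] / [kg·m²·s⁻²·A⁻¹] = kg⁻¹·m⁻²·s³·A²
  (D) [kg⁻¹·m⁻²·s⁴·A²] / [s] = kg⁻¹·m⁻²·s³·A²
  (E) Ω⁻¹ = (V·A⁻¹)⁻¹ = kg⁻¹·m⁻²·s³·A²
All reduce to kg⁻¹·m⁻²·s³·A² except (A), which is kg⁻¹·m⁻²·s⁴·A².

(A)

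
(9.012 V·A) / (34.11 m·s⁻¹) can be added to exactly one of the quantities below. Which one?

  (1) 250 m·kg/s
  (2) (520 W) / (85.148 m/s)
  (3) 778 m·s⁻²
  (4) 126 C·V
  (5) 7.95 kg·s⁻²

Reference: [kg·m²·s⁻³] / [m·s⁻¹] = kg·m·s⁻².
Each option:
  (1) kg·m·s⁻¹
  (2) [kg·m²·s⁻³] / [m·s⁻¹] = kg·m·s⁻²  ← same
  (3) m·s⁻²
  (4) C·V = s·A·J·C⁻¹ = kg·m²·s⁻²
  (5) kg·s⁻²
Only (2) matches kg·m·s⁻².

(2)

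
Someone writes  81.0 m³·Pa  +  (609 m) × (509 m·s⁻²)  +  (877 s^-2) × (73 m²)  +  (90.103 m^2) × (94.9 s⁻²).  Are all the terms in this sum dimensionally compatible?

In SI base units:
  81.0 m³·Pa:  Pa·m³ = N·m⁻²·m³ = kg·m²·s⁻²
  (609 m) × (509 m·s⁻²):  [m] · [m·s⁻²] = m²·s⁻²
  (877 s^-2) × (73 m²):  [s⁻²] · [m²] = m²·s⁻²
  (90.103 m^2) × (94.9 s⁻²):  [m²] · [s⁻²] = m²·s⁻²
The terms do not share a single dimension (kg·m²·s⁻² vs m²·s⁻²).

No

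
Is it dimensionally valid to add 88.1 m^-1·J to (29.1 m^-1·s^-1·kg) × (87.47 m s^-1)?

Expand each in SI base units:
  88.1 m^-1·J:  J·m⁻¹ = N·m·m⁻¹ = kg·m·s⁻²
  (29.1 m^-1·s^-1·kg) × (87.47 m s^-1):  [kg·m⁻¹·s⁻¹] · [m·s⁻¹] = kg·s⁻²
kg·m·s⁻² ≠ kg·s⁻², so they cannot be added.

No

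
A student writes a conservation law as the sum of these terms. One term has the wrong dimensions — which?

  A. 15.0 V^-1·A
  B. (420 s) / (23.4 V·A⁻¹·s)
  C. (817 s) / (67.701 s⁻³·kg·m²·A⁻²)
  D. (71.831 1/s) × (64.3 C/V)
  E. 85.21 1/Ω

Reduce each to base SI dimensions:
  A. A·V⁻¹ = A·(J·C⁻¹)⁻¹ = kg⁻¹·m⁻²·s³·A²
  B. [s] / [kg·m²·s⁻²·A⁻²] = kg⁻¹·m⁻²·s³·A²
  C. [s] / [kg·m²·s⁻³·A⁻²] = kg⁻¹·m⁻²·s⁴·A²
  D. [s⁻¹] · [kg⁻¹·m⁻²·s⁴·A²] = kg⁻¹·m⁻²·s³·A²
  E. Ω⁻¹ = (V·A⁻¹)⁻¹ = kg⁻¹·m⁻²·s³·A²
All reduce to kg⁻¹·m⁻²·s³·A² except C., which is kg⁻¹·m⁻²·s⁴·A².

C.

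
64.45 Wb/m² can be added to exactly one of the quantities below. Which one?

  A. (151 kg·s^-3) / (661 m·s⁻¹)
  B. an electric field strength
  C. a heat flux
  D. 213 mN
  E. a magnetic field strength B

E.

Reference: Wb·m⁻² = V·s·m⁻² = kg·s⁻²·A⁻¹.
Each option:
  A. [kg·s⁻³] / [m·s⁻¹] = kg·m⁻¹·s⁻²
  B. [electric field strength] = kg·m·s⁻³·A⁻¹
  C. [heat flux] = kg·s⁻³
  D. N = kg·m·s⁻²
  E. [magnetic field strength B] = kg·s⁻²·A⁻¹  ← same
Only E. matches kg·s⁻²·A⁻¹.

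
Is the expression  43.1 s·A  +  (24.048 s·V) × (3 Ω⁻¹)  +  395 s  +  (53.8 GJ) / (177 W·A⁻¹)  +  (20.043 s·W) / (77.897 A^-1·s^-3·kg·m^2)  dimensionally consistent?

Expand each in SI base units:
  43.1 s·A:  A·s = s·A
  (24.048 s·V) × (3 Ω⁻¹):  [kg·m²·s⁻²·A⁻¹] · [kg⁻¹·m⁻²·s³·A²] = s·A
  395 s:  s
  (53.8 GJ) / (177 W·A⁻¹):  [kg·m²·s⁻²] / [kg·m²·s⁻³·A⁻¹] = s·A
  (20.043 s·W) / (77.897 A^-1·s^-3·kg·m^2):  [kg·m²·s⁻²] / [kg·m²·s⁻³·A⁻¹] = s·A
The terms do not share a single dimension (s vs s·A).

No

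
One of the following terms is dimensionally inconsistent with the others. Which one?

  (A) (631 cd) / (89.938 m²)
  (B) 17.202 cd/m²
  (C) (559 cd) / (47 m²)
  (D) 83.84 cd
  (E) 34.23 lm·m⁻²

Work out the base dimensions of each:
  (A) [cd] / [m²] = m⁻²·cd
  (B) cd·m⁻² = m⁻²·cd
  (C) [cd] / [m²] = m⁻²·cd
  (D) cd
  (E) lm·m⁻² = cd·m⁻² = m⁻²·cd
All reduce to m⁻²·cd except (D), which is cd.

(D)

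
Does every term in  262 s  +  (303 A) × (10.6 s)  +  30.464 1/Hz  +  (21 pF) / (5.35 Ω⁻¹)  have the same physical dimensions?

No

Expand each in SI base units:
  262 s:  s
  (303 A) × (10.6 s):  [A] · [s] = s·A
  30.464 1/Hz:  Hz⁻¹ = (s⁻¹)⁻¹ = s
  (21 pF) / (5.35 Ω⁻¹):  [kg⁻¹·m⁻²·s⁴·A²] / [kg⁻¹·m⁻²·s³·A²] = s
The terms do not share a single dimension (s vs s·A).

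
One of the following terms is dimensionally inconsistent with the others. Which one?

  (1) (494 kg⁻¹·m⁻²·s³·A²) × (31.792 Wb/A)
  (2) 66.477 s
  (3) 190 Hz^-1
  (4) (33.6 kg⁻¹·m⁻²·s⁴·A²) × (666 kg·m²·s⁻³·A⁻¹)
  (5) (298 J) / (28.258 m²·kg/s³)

Dimensions:
  (1) [kg⁻¹·m⁻²·s³·A²] · [kg·m²·s⁻²·A⁻²] = s
  (2) s
  (3) Hz⁻¹ = (s⁻¹)⁻¹ = s
  (4) [kg⁻¹·m⁻²·s⁴·A²] · [kg·m²·s⁻³·A⁻¹] = s·A
  (5) [kg·m²·s⁻²] / [kg·m²·s⁻³] = s
All reduce to s except (4), which is s·A.

(4)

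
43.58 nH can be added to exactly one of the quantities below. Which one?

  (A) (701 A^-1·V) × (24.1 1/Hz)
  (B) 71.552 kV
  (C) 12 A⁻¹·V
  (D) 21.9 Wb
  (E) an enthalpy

(A)

Reference: H = V·s·A⁻¹ = kg·m²·s⁻²·A⁻².
Each option:
  (A) [kg·m²·s⁻³·A⁻²] · [s] = kg·m²·s⁻²·A⁻²  ← same
  (B) V = J·C⁻¹ = kg·m²·s⁻³·A⁻¹
  (C) V·A⁻¹ = J·C⁻¹·A⁻¹ = kg·m²·s⁻³·A⁻²
  (D) Wb = V·s = kg·m²·s⁻²·A⁻¹
  (E) [enthalpy] = kg·m²·s⁻²
Only (A) matches kg·m²·s⁻²·A⁻².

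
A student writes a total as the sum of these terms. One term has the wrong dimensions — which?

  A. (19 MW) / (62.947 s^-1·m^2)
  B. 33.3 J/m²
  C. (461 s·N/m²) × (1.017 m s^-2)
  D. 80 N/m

C.

Dimensions:
  A. [kg·m²·s⁻³] / [m²·s⁻¹] = kg·s⁻²
  B. J·m⁻² = N·m·m⁻² = kg·s⁻²
  C. [kg·m⁻¹·s⁻¹] · [m·s⁻²] = kg·s⁻³
  D. N·m⁻¹ = kg·m·s⁻²·m⁻¹ = kg·s⁻²
All reduce to kg·s⁻² except C., which is kg·s⁻³.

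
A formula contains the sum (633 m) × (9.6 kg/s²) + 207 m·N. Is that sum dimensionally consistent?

No

Dimensions:
  (633 m) × (9.6 kg/s²):  [m] · [kg·s⁻²] = kg·m·s⁻²
  207 m·N:  N·m = kg·m·s⁻²·m = kg·m²·s⁻²
kg·m·s⁻² ≠ kg·m²·s⁻², so they cannot be added.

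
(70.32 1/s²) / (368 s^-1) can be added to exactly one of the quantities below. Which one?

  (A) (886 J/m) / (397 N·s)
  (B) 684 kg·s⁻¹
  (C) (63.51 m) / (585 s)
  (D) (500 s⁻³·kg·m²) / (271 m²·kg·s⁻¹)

Reference: [s⁻²] / [s⁻¹] = s⁻¹.
Each option:
  (A) [kg·m·s⁻²] / [kg·m·s⁻¹] = s⁻¹  ← same
  (B) kg·s⁻¹
  (C) [m] / [s] = m·s⁻¹
  (D) [kg·m²·s⁻³] / [kg·m²·s⁻¹] = s⁻²
Only (A) matches s⁻¹.

(A)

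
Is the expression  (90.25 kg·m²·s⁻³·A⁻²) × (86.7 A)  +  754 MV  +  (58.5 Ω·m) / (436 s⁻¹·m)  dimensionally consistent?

No

Expand each in SI base units:
  (90.25 kg·m²·s⁻³·A⁻²) × (86.7 A):  [kg·m²·s⁻³·A⁻²] · [A] = kg·m²·s⁻³·A⁻¹
  754 MV:  V = J·C⁻¹ = kg·m²·s⁻³·A⁻¹
  (58.5 Ω·m) / (436 s⁻¹·m):  [kg·m³·s⁻³·A⁻²] / [m·s⁻¹] = kg·m²·s⁻²·A⁻²
The terms do not share a single dimension (kg·m²·s⁻²·A⁻² vs kg·m²·s⁻³·A⁻¹).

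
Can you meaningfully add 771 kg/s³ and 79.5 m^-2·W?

Dimensions:
  771 kg/s³:  kg·s⁻³
  79.5 m^-2·W:  W·m⁻² = J·s⁻¹·m⁻² = kg·s⁻³
Both are kg·s⁻³, so they have the same dimensions and can be added.

Yes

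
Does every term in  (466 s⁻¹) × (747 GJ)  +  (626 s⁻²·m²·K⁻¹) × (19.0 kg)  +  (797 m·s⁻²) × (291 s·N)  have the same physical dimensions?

Work out the base dimensions of each:
  (466 s⁻¹) × (747 GJ):  [s⁻¹] · [kg·m²·s⁻²] = kg·m²·s⁻³
  (626 s⁻²·m²·K⁻¹) × (19.0 kg):  [m²·s⁻²·K⁻¹] · [kg] = kg·m²·s⁻²·K⁻¹
  (797 m·s⁻²) × (291 s·N):  [m·s⁻²] · [kg·m·s⁻¹] = kg·m²·s⁻³
The terms do not share a single dimension (kg·m²·s⁻²·K⁻¹ vs kg·m²·s⁻³).

No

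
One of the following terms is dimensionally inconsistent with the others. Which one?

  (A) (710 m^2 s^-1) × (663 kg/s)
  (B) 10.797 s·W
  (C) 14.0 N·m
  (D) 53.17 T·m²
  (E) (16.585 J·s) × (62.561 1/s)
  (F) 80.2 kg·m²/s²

In SI base units:
  (A) [m²·s⁻¹] · [kg·s⁻¹] = kg·m²·s⁻²
  (B) W·s = J·s⁻¹·s = kg·m²·s⁻²
  (C) N·m = kg·m·s⁻²·m = kg·m²·s⁻²
  (D) T·m² = Wb·m⁻²·m² = kg·m²·s⁻²·A⁻¹
  (E) [kg·m²·s⁻¹] · [s⁻¹] = kg·m²·s⁻²
  (F) kg·m²·s⁻²
All reduce to kg·m²·s⁻² except (D), which is kg·m²·s⁻²·A⁻¹.

(D)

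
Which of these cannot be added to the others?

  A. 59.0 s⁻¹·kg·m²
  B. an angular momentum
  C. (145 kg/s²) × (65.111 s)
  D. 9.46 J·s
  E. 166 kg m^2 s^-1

Reduce each to base SI dimensions:
  A. kg·m²·s⁻¹
  B. [angular momentum] = kg·m²·s⁻¹
  C. [kg·s⁻²] · [s] = kg·s⁻¹
  D. J·s = N·m·s = kg·m²·s⁻¹
  E. kg·m²·s⁻¹
All reduce to kg·m²·s⁻¹ except C., which is kg·s⁻¹.

C.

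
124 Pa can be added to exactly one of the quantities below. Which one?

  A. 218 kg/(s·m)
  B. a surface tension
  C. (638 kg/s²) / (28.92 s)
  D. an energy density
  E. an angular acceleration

Reference: Pa = N·m⁻² = kg·m⁻¹·s⁻².
Each option:
  A. kg·m⁻¹·s⁻¹
  B. [surface tension] = kg·s⁻²
  C. [kg·s⁻²] / [s] = kg·s⁻³
  D. [energy density] = kg·m⁻¹·s⁻²  ← same
  E. [angular acceleration] = s⁻²
Only D. matches kg·m⁻¹·s⁻².

D.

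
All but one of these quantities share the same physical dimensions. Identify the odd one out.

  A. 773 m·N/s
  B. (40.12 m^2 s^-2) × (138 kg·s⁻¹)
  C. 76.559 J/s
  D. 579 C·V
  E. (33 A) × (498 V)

Reduce each to base SI dimensions:
  A. N·m·s⁻¹ = kg·m·s⁻²·m·s⁻¹ = kg·m²·s⁻³
  B. [m²·s⁻²] · [kg·s⁻¹] = kg·m²·s⁻³
  C. J·s⁻¹ = N·m·s⁻¹ = kg·m²·s⁻³
  D. C·V = s·A·J·C⁻¹ = kg·m²·s⁻²
  E. [A] · [kg·m²·s⁻³·A⁻¹] = kg·m²·s⁻³
All reduce to kg·m²·s⁻³ except D., which is kg·m²·s⁻².

D.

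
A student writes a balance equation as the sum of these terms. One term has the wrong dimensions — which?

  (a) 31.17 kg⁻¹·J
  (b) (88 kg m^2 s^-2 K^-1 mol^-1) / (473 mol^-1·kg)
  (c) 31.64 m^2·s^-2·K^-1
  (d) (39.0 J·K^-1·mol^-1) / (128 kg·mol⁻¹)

In SI base units:
  (a) J·kg⁻¹ = N·m·kg⁻¹ = m²·s⁻²
  (b) [kg·m²·s⁻²·K⁻¹·mol⁻¹] / [kg·mol⁻¹] = m²·s⁻²·K⁻¹
  (c) m²·s⁻²·K⁻¹
  (d) [kg·m²·s⁻²·K⁻¹·mol⁻¹] / [kg·mol⁻¹] = m²·s⁻²·K⁻¹
All reduce to m²·s⁻²·K⁻¹ except (a), which is m²·s⁻².

(a)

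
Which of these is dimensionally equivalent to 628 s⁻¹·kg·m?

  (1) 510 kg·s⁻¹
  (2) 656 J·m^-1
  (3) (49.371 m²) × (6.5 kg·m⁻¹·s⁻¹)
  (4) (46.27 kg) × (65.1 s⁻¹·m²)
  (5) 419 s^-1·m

Reference: kg·m·s⁻¹.
Each option:
  (1) kg·s⁻¹
  (2) J·m⁻¹ = N·m·m⁻¹ = kg·m·s⁻²
  (3) [m²] · [kg·m⁻¹·s⁻¹] = kg·m·s⁻¹  ← same
  (4) [kg] · [m²·s⁻¹] = kg·m²·s⁻¹
  (5) m·s⁻¹
Only (3) matches kg·m·s⁻¹.

(3)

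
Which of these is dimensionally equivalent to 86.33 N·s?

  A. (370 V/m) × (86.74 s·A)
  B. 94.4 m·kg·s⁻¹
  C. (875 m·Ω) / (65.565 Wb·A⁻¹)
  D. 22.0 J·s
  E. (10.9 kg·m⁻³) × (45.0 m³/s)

Reference: N·s = kg·m·s⁻²·s = kg·m·s⁻¹.
Each option:
  A. [kg·m·s⁻³·A⁻¹] · [s·A] = kg·m·s⁻²
  B. kg·m·s⁻¹  ← same
  C. [kg·m³·s⁻³·A⁻²] / [kg·m²·s⁻²·A⁻²] = m·s⁻¹
  D. J·s = N·m·s = kg·m²·s⁻¹
  E. [kg·m⁻³] · [m³·s⁻¹] = kg·s⁻¹
Only B. matches kg·m·s⁻¹.

B.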